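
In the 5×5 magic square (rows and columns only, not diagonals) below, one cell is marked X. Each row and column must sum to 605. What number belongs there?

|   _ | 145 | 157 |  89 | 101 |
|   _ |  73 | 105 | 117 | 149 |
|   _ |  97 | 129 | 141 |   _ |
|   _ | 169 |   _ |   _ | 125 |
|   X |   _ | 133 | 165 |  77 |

The remaining cell in row 1 is (1,1) = 605 − 492 = 113.
Using row 2: 73 + 105 + 117 + 149 + ? → (2,1) = 605 − 444 = 161.
Column 2: 145 + 73 + 97 + 169 + ? = 605, so (5,2) = 121.
Column 3 must total 605; the given cells sum to 524, so (4,3) = 81.
Column 4: 89 + 117 + 141 + 165 + ? = 605, so (4,4) = 93.
Column 5 must total 605; the given cells sum to 452, so (3,5) = 153.
Row 3: 97 + 129 + 141 + 153 + ? = 605, so (3,1) = 85.
Row 4 needs 605; the known cells sum to 468, so (4,1) = 137.
From row 5, 605 − (121 + 133 + 165 + 77) gives (5,1) = 109.

109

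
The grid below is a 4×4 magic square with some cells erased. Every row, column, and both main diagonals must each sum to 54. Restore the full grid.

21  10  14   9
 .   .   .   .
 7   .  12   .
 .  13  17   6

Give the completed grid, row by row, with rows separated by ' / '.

21 10 14 9 / 8 15 11 20 / 7 16 12 19 / 18 13 17 6

Row 4 must total 54; the given cells sum to 36, so (4,1) = 18.
Column 1 must total 54; the given cells sum to 46, so (2,1) = 8.
Column 3: 14 + 12 + 17 + ? = 54, so (2,3) = 11.
From main diagonal, 54 − (21 + 12 + 6) gives (2,2) = 15.
From anti-diagonal, 54 − (9 + 11 + 18) gives (3,2) = 16.
From row 2, 54 − (8 + 15 + 11) gives (2,4) = 20.
Row 3 must total 54; the given cells sum to 35, so (3,4) = 19.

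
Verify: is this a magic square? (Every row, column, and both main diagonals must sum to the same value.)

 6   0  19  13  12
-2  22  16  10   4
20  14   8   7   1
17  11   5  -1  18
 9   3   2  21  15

Row 1: 6 + 0 + 19 + 13 + 12 = 50.
Row 2: -2 + 22 + 16 + 10 + 4 = 50.
Row 3: 20 + 14 + 8 + 7 + 1 = 50.
Row 4: 17 + 11 + 5 + (-1) + 18 = 50.
Row 5: 9 + 3 + 2 + 21 + 15 = 50.
Column 1: 6 + (-2) + 20 + 17 + 9 = 50.
Column 2: 0 + 22 + 14 + 11 + 3 = 50.
Column 3: 19 + 16 + 8 + 5 + 2 = 50.
Column 4: 13 + 10 + 7 + (-1) + 21 = 50.
Column 5: 12 + 4 + 1 + 18 + 15 = 50.
Main diagonal: 6 + 22 + 8 + (-1) + 15 = 50.
Anti-diagonal: 12 + 10 + 8 + 11 + 9 = 50.
All lines sum to 50.

Yes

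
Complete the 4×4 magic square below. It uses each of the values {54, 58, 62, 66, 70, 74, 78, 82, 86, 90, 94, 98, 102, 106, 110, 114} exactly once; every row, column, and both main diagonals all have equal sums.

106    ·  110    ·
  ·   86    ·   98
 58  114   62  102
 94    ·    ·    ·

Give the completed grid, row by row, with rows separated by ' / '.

106 66 110 54 / 78 86 74 98 / 58 114 62 102 / 94 70 90 82

The 16 entries sum to 1344, so each line sums to 1344/4 = 336.
From column 1, 336 − (106 + 58 + 94) gives (2,1) = 78.
Main diagonal needs 336; the known cells sum to 254, so (4,4) = 82.
Row 2 needs 336; the known cells sum to 262, so (2,3) = 74.
The remaining cell in column 3 is (4,3) = 336 − 246 = 90.
Using column 4: 98 + 102 + 82 + ? → (1,4) = 336 − 282 = 54.
Row 1 must total 336; the given cells sum to 270, so (1,2) = 66.
Row 4 must total 336; the given cells sum to 266, so (4,2) = 70.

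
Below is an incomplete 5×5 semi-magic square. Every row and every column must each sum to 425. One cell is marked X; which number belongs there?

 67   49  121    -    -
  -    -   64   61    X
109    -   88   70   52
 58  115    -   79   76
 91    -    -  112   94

118

From row 3, 425 − (109 + 88 + 70 + 52) gives (3,2) = 106.
Row 4 needs 425; the known cells sum to 328, so (4,3) = 97.
From column 1, 425 − (67 + 109 + 58 + 91) gives (2,1) = 100.
Using column 3: 121 + 64 + 88 + 97 + ? → (5,3) = 425 − 370 = 55.
Using column 4: 61 + 70 + 79 + 112 + ? → (1,4) = 425 − 322 = 103.
Row 1 needs 425; the known cells sum to 340, so (1,5) = 85.
Using row 5: 91 + 55 + 112 + 94 + ? → (5,2) = 425 − 352 = 73.
The remaining cell in column 2 is (2,2) = 425 − 343 = 82.
Column 5 must total 425; the given cells sum to 307, so (2,5) = 118.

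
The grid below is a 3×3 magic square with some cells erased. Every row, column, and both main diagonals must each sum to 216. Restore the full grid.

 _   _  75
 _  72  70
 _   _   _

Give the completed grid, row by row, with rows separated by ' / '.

73 68 75 / 74 72 70 / 69 76 71

Using row 2: 72 + 70 + ? → (2,1) = 216 − 142 = 74.
Column 3 must total 216; the given cells sum to 145, so (3,3) = 71.
The remaining cell in main diagonal is (1,1) = 216 − 143 = 73.
Anti-diagonal must total 216; the given cells sum to 147, so (3,1) = 69.
The remaining cell in row 1 is (1,2) = 216 − 148 = 68.
Row 3 needs 216; the known cells sum to 140, so (3,2) = 76.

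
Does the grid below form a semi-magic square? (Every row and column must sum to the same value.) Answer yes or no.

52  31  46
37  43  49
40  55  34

Yes

Row 1: 52 + 31 + 46 = 129.
Row 2: 37 + 43 + 49 = 129.
Row 3: 40 + 55 + 34 = 129.
Column 1: 52 + 37 + 40 = 129.
Column 2: 31 + 43 + 55 = 129.
Column 3: 46 + 49 + 34 = 129.
All lines sum to 129.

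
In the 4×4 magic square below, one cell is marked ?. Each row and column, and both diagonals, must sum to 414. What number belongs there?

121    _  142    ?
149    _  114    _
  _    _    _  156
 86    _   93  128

Using row 4: 86 + 93 + 128 + ? → (4,2) = 414 − 307 = 107.
Using column 1: 121 + 149 + 86 + ? → (3,1) = 414 − 356 = 58.
The remaining cell in column 3 is (3,3) = 414 − 349 = 65.
Main diagonal needs 414; the known cells sum to 314, so (2,2) = 100.
Row 2: 149 + 100 + 114 + ? = 414, so (2,4) = 51.
Row 3 must total 414; the given cells sum to 279, so (3,2) = 135.
Column 2 needs 414; the known cells sum to 342, so (1,2) = 72.
Column 4 needs 414; the known cells sum to 335, so (1,4) = 79.

79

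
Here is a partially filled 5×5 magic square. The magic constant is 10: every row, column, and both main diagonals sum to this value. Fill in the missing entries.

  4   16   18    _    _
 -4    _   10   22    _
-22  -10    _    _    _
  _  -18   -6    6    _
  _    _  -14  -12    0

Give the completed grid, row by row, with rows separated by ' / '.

4 16 18 -20 -8 / -4 -2 10 22 -16 / -22 -10 2 14 26 / 20 -18 -6 6 8 / 12 24 -14 -12 0

From column 3, 10 − (18 + 10 + (-6) + (-14)) gives (3,3) = 2.
Main diagonal must total 10; the given cells sum to 12, so (2,2) = -2.
Using row 2: -4 + (-2) + 10 + 22 + ? → (2,5) = 10 − 26 = -16.
Column 2: 16 + (-2) + (-10) + (-18) + ? = 10, so (5,2) = 24.
Row 5 must total 10; the given cells sum to -2, so (5,1) = 12.
Column 1 needs 10; the known cells sum to -10, so (4,1) = 20.
Anti-diagonal must total 10; the given cells sum to 18, so (1,5) = -8.
Row 1: 4 + 16 + 18 + (-8) + ? = 10, so (1,4) = -20.
Row 4 must total 10; the given cells sum to 2, so (4,5) = 8.
Column 4 needs 10; the known cells sum to -4, so (3,4) = 14.
Column 5 needs 10; the known cells sum to -16, so (3,5) = 26.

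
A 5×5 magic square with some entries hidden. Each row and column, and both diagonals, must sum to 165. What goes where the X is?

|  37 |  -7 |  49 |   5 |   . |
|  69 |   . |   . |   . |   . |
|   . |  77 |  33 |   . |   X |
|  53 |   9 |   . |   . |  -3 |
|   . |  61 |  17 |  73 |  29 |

Using row 1: 37 + (-7) + 49 + 5 + ? → (1,5) = 165 − 84 = 81.
From row 5, 165 − (61 + 17 + 73 + 29) gives (5,1) = -15.
Column 1: 37 + 69 + 53 + (-15) + ? = 165, so (3,1) = 21.
Column 2 needs 165; the known cells sum to 140, so (2,2) = 25.
Main diagonal: 37 + 25 + 33 + 29 + ? = 165, so (4,4) = 41.
The remaining cell in anti-diagonal is (2,4) = 165 − 108 = 57.
The remaining cell in row 4 is (4,3) = 165 − 100 = 65.
Column 3 must total 165; the given cells sum to 164, so (2,3) = 1.
The remaining cell in column 4 is (3,4) = 165 − 176 = -11.
From row 2, 165 − (69 + 25 + 1 + 57) gives (2,5) = 13.
Using row 3: 21 + 77 + 33 + (-11) + ? → (3,5) = 165 − 120 = 45.

45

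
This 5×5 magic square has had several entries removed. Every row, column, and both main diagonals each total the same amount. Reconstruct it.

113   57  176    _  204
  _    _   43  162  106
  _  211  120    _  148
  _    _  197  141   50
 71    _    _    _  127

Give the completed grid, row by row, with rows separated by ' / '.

113 57 176 85 204 / 190 134 43 162 106 / 92 211 120 64 148 / 169 78 197 141 50 / 71 155 99 183 127

Column 5 is already complete: 204 + 106 + 148 + 50 + 127 = 635, so that is the magic constant.
The remaining cell in row 1 is (1,4) = 635 − 550 = 85.
From column 3, 635 − (176 + 43 + 120 + 197) gives (5,3) = 99.
Main diagonal must total 635; the given cells sum to 501, so (2,2) = 134.
Anti-diagonal: 204 + 162 + 120 + 71 + ? = 635, so (4,2) = 78.
From row 2, 635 − (134 + 43 + 162 + 106) gives (2,1) = 190.
Row 4 needs 635; the known cells sum to 466, so (4,1) = 169.
Column 1: 113 + 190 + 169 + 71 + ? = 635, so (3,1) = 92.
The remaining cell in column 2 is (5,2) = 635 − 480 = 155.
Using row 3: 92 + 211 + 120 + 148 + ? → (3,4) = 635 − 571 = 64.
Row 5: 71 + 155 + 99 + 127 + ? = 635, so (5,4) = 183.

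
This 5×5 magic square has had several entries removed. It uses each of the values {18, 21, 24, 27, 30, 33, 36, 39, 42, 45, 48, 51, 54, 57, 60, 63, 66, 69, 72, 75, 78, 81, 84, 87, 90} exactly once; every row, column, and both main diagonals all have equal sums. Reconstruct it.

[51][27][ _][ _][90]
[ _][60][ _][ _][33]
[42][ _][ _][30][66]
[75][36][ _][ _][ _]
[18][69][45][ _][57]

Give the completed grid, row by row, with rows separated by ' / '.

51 27 63 39 90 / 84 60 21 72 33 / 42 78 54 30 66 / 75 36 87 48 24 / 18 69 45 81 57

The 25 entries sum to 1350, so each line sums to 1350/5 = 270.
Row 5: 18 + 69 + 45 + 57 + ? = 270, so (5,4) = 81.
The remaining cell in column 1 is (2,1) = 270 − 186 = 84.
Column 2 needs 270; the known cells sum to 192, so (3,2) = 78.
Using column 5: 90 + 33 + 66 + 57 + ? → (4,5) = 270 − 246 = 24.
Row 3 needs 270; the known cells sum to 216, so (3,3) = 54.
From main diagonal, 270 − (51 + 60 + 54 + 57) gives (4,4) = 48.
Anti-diagonal needs 270; the known cells sum to 198, so (2,4) = 72.
Row 2 needs 270; the known cells sum to 249, so (2,3) = 21.
Row 4 needs 270; the known cells sum to 183, so (4,3) = 87.
From column 3, 270 − (21 + 54 + 87 + 45) gives (1,3) = 63.
From column 4, 270 − (72 + 30 + 48 + 81) gives (1,4) = 39.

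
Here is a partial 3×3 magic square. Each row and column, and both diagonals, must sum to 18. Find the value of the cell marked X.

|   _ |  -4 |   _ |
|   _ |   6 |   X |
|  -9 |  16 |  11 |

Main diagonal must total 18; the given cells sum to 17, so (1,1) = 1.
From anti-diagonal, 18 − (6 + (-9)) gives (1,3) = 21.
Column 1 must total 18; the given cells sum to -8, so (2,1) = 26.
Column 3 needs 18; the known cells sum to 32, so (2,3) = -14.

-14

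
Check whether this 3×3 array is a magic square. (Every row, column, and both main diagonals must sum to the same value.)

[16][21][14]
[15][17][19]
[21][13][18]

Row 1: 16 + 21 + 14 = 51.
Row 2: 15 + 17 + 19 = 51.
Row 3: 21 + 13 + 18 = 52.
Column 1: 16 + 15 + 21 = 52.
Column 2: 21 + 17 + 13 = 51.
Column 3: 14 + 19 + 18 = 51.
Main diagonal: 16 + 17 + 18 = 51.
Anti-diagonal: 14 + 17 + 21 = 52.

No — column 1 sums to 52 but column 3 sums to 51.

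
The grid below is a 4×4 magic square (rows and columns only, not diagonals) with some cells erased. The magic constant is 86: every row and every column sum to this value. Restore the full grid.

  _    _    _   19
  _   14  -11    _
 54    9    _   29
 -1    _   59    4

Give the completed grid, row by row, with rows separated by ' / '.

-16 39 44 19 / 49 14 -11 34 / 54 9 -6 29 / -1 24 59 4

Using row 3: 54 + 9 + 29 + ? → (3,3) = 86 − 92 = -6.
Row 4 needs 86; the known cells sum to 62, so (4,2) = 24.
Column 2 needs 86; the known cells sum to 47, so (1,2) = 39.
Column 3 must total 86; the given cells sum to 42, so (1,3) = 44.
Column 4: 19 + 29 + 4 + ? = 86, so (2,4) = 34.
Row 1: 39 + 44 + 19 + ? = 86, so (1,1) = -16.
Row 2: 14 + (-11) + 34 + ? = 86, so (2,1) = 49.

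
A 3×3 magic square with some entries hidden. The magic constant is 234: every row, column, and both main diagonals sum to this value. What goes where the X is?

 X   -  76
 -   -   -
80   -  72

84

Row 3 needs 234; the known cells sum to 152, so (3,2) = 82.
Column 3 must total 234; the given cells sum to 148, so (2,3) = 86.
Anti-diagonal must total 234; the given cells sum to 156, so (2,2) = 78.
Row 2 needs 234; the known cells sum to 164, so (2,1) = 70.
From column 1, 234 − (70 + 80) gives (1,1) = 84.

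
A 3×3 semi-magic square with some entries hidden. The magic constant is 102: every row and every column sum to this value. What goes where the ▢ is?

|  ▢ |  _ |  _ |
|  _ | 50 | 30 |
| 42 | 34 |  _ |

38

Row 2 needs 102; the known cells sum to 80, so (2,1) = 22.
The remaining cell in row 3 is (3,3) = 102 − 76 = 26.
Using column 1: 22 + 42 + ? → (1,1) = 102 − 64 = 38.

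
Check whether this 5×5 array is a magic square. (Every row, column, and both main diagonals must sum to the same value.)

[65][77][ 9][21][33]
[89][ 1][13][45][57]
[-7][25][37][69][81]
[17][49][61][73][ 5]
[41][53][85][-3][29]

Yes

Row 1: 65 + 77 + 9 + 21 + 33 = 205.
Row 2: 89 + 1 + 13 + 45 + 57 = 205.
Row 3: -7 + 25 + 37 + 69 + 81 = 205.
Row 4: 17 + 49 + 61 + 73 + 5 = 205.
Row 5: 41 + 53 + 85 + (-3) + 29 = 205.
Column 1: 65 + 89 + (-7) + 17 + 41 = 205.
Column 2: 77 + 1 + 25 + 49 + 53 = 205.
Column 3: 9 + 13 + 37 + 61 + 85 = 205.
Column 4: 21 + 45 + 69 + 73 + (-3) = 205.
Column 5: 33 + 57 + 81 + 5 + 29 = 205.
Main diagonal: 65 + 1 + 37 + 73 + 29 = 205.
Anti-diagonal: 33 + 45 + 37 + 49 + 41 = 205.
All lines sum to 205.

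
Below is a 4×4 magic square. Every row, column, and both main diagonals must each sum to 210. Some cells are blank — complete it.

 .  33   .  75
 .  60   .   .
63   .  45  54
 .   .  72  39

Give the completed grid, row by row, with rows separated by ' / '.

66 33 36 75 / 51 60 57 42 / 63 48 45 54 / 30 69 72 39

The remaining cell in row 3 is (3,2) = 210 − 162 = 48.
From column 2, 210 − (33 + 60 + 48) gives (4,2) = 69.
Column 4 must total 210; the given cells sum to 168, so (2,4) = 42.
Using main diagonal: 60 + 45 + 39 + ? → (1,1) = 210 − 144 = 66.
Row 1: 66 + 33 + 75 + ? = 210, so (1,3) = 36.
From row 4, 210 − (69 + 72 + 39) gives (4,1) = 30.
From column 1, 210 − (66 + 63 + 30) gives (2,1) = 51.
Column 3 must total 210; the given cells sum to 153, so (2,3) = 57.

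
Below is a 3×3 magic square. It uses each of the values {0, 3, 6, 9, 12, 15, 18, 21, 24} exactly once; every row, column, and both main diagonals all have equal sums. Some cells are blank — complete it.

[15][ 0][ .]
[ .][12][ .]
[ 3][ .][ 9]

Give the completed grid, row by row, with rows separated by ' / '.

15 0 21 / 18 12 6 / 3 24 9

The 9 entries sum to 108, so each line sums to 108/3 = 36.
Using row 1: 15 + 0 + ? → (1,3) = 36 − 15 = 21.
Row 3 must total 36; the given cells sum to 12, so (3,2) = 24.
Column 1 must total 36; the given cells sum to 18, so (2,1) = 18.
Column 3 needs 36; the known cells sum to 30, so (2,3) = 6.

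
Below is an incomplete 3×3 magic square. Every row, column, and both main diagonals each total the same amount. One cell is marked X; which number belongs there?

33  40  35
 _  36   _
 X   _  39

Main diagonal is complete and sums to 108; that is the magic constant.
Column 2: 40 + 36 + ? = 108, so (3,2) = 32.
Column 3: 35 + 39 + ? = 108, so (2,3) = 34.
Using anti-diagonal: 35 + 36 + ? → (3,1) = 108 − 71 = 37.

37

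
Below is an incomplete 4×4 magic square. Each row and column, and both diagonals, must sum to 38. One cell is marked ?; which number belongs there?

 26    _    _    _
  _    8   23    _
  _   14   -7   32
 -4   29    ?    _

2

Row 3 needs 38; the known cells sum to 39, so (3,1) = -1.
From column 1, 38 − (26 + (-1) + (-4)) gives (2,1) = 17.
Using column 2: 8 + 14 + 29 + ? → (1,2) = 38 − 51 = -13.
Main diagonal needs 38; the known cells sum to 27, so (4,4) = 11.
Anti-diagonal: 23 + 14 + (-4) + ? = 38, so (1,4) = 5.
Row 1 needs 38; the known cells sum to 18, so (1,3) = 20.
Row 2: 17 + 8 + 23 + ? = 38, so (2,4) = -10.
Row 4 must total 38; the given cells sum to 36, so (4,3) = 2.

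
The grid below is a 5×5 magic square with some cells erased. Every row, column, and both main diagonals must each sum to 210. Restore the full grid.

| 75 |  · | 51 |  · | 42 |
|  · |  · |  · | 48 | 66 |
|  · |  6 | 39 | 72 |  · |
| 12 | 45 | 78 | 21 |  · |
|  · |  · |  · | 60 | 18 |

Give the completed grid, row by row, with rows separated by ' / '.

75 33 51 9 42 / 24 57 15 48 66 / 63 6 39 72 30 / 12 45 78 21 54 / 36 69 27 60 18

Row 4 must total 210; the given cells sum to 156, so (4,5) = 54.
Column 4 must total 210; the given cells sum to 201, so (1,4) = 9.
Column 5 must total 210; the given cells sum to 180, so (3,5) = 30.
Main diagonal must total 210; the given cells sum to 153, so (2,2) = 57.
The remaining cell in anti-diagonal is (5,1) = 210 − 174 = 36.
Row 1 must total 210; the given cells sum to 177, so (1,2) = 33.
Using row 3: 6 + 39 + 72 + 30 + ? → (3,1) = 210 − 147 = 63.
Column 1 needs 210; the known cells sum to 186, so (2,1) = 24.
Using column 2: 33 + 57 + 6 + 45 + ? → (5,2) = 210 − 141 = 69.
Row 2 needs 210; the known cells sum to 195, so (2,3) = 15.
Row 5 must total 210; the given cells sum to 183, so (5,3) = 27.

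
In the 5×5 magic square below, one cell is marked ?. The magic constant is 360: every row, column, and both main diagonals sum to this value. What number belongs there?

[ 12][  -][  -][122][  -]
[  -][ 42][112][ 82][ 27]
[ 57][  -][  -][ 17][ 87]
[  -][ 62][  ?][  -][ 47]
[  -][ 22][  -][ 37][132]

32

Using row 2: 42 + 112 + 82 + 27 + ? → (2,1) = 360 − 263 = 97.
From column 4, 360 − (122 + 82 + 17 + 37) gives (4,4) = 102.
Column 5 needs 360; the known cells sum to 293, so (1,5) = 67.
Using main diagonal: 12 + 42 + 102 + 132 + ? → (3,3) = 360 − 288 = 72.
Anti-diagonal must total 360; the given cells sum to 283, so (5,1) = 77.
The remaining cell in row 3 is (3,2) = 360 − 233 = 127.
The remaining cell in row 5 is (5,3) = 360 − 268 = 92.
Column 1 needs 360; the known cells sum to 243, so (4,1) = 117.
The remaining cell in column 2 is (1,2) = 360 − 253 = 107.
Row 1 needs 360; the known cells sum to 308, so (1,3) = 52.
The remaining cell in row 4 is (4,3) = 360 − 328 = 32.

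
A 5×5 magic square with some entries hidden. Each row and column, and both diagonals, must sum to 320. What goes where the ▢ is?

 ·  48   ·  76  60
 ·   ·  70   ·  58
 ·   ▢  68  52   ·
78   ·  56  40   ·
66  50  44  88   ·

Row 5 needs 320; the known cells sum to 248, so (5,5) = 72.
The remaining cell in column 3 is (1,3) = 320 − 238 = 82.
From column 4, 320 − (76 + 52 + 40 + 88) gives (2,4) = 64.
Using anti-diagonal: 60 + 64 + 68 + 66 + ? → (4,2) = 320 − 258 = 62.
Using row 1: 48 + 82 + 76 + 60 + ? → (1,1) = 320 − 266 = 54.
Row 4 needs 320; the known cells sum to 236, so (4,5) = 84.
Using column 5: 60 + 58 + 84 + 72 + ? → (3,5) = 320 − 274 = 46.
Main diagonal must total 320; the given cells sum to 234, so (2,2) = 86.
Row 2 needs 320; the known cells sum to 278, so (2,1) = 42.
From column 1, 320 − (54 + 42 + 78 + 66) gives (3,1) = 80.
Using column 2: 48 + 86 + 62 + 50 + ? → (3,2) = 320 − 246 = 74.

74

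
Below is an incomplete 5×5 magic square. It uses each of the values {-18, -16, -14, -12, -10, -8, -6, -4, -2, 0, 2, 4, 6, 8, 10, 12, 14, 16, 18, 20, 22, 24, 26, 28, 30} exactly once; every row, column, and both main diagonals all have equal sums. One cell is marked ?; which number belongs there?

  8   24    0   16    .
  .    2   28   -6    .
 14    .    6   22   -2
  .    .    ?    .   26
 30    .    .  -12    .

-16

The 25 entries sum to 150, so each line sums to 150/5 = 30.
Row 1: 8 + 24 + 0 + 16 + ? = 30, so (1,5) = -18.
Row 3: 14 + 6 + 22 + (-2) + ? = 30, so (3,2) = -10.
Column 4 needs 30; the known cells sum to 20, so (4,4) = 10.
Main diagonal must total 30; the given cells sum to 26, so (5,5) = 4.
Anti-diagonal must total 30; the given cells sum to 12, so (4,2) = 18.
The remaining cell in column 2 is (5,2) = 30 − 34 = -4.
Column 5: -18 + (-2) + 26 + 4 + ? = 30, so (2,5) = 20.
Using row 2: 2 + 28 + (-6) + 20 + ? → (2,1) = 30 − 44 = -14.
Row 5: 30 + (-4) + (-12) + 4 + ? = 30, so (5,3) = 12.
The remaining cell in column 1 is (4,1) = 30 − 38 = -8.
Column 3 needs 30; the known cells sum to 46, so (4,3) = -16.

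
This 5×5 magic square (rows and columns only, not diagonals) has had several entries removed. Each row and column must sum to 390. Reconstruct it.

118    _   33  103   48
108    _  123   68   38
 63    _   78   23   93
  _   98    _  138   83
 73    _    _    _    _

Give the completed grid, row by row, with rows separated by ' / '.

Using row 1: 118 + 33 + 103 + 48 + ? → (1,2) = 390 − 302 = 88.
Using row 2: 108 + 123 + 68 + 38 + ? → (2,2) = 390 − 337 = 53.
The remaining cell in row 3 is (3,2) = 390 − 257 = 133.
Using column 1: 118 + 108 + 63 + 73 + ? → (4,1) = 390 − 362 = 28.
Column 2 must total 390; the given cells sum to 372, so (5,2) = 18.
Column 4: 103 + 68 + 23 + 138 + ? = 390, so (5,4) = 58.
Column 5 needs 390; the known cells sum to 262, so (5,5) = 128.
Row 4 must total 390; the given cells sum to 347, so (4,3) = 43.
Row 5 must total 390; the given cells sum to 277, so (5,3) = 113.

118 88 33 103 48 / 108 53 123 68 38 / 63 133 78 23 93 / 28 98 43 138 83 / 73 18 113 58 128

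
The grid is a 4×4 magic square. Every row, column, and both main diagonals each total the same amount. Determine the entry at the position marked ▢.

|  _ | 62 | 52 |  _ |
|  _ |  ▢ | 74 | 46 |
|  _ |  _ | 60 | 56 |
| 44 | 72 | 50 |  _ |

48

Column 3 is complete and sums to 236; that is the magic constant.
Row 4: 44 + 72 + 50 + ? = 236, so (4,4) = 70.
Column 4: 46 + 56 + 70 + ? = 236, so (1,4) = 64.
Anti-diagonal must total 236; the given cells sum to 182, so (3,2) = 54.
From row 1, 236 − (62 + 52 + 64) gives (1,1) = 58.
From row 3, 236 − (54 + 60 + 56) gives (3,1) = 66.
Column 1: 58 + 66 + 44 + ? = 236, so (2,1) = 68.
From column 2, 236 − (62 + 54 + 72) gives (2,2) = 48.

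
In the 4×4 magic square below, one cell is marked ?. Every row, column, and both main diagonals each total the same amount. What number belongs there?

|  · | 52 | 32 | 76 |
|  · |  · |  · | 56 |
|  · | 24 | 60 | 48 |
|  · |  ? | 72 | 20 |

Column 4 is complete and sums to 200; that is the magic constant.
The remaining cell in row 1 is (1,1) = 200 − 160 = 40.
From row 3, 200 − (24 + 60 + 48) gives (3,1) = 68.
Using column 3: 32 + 60 + 72 + ? → (2,3) = 200 − 164 = 36.
Main diagonal needs 200; the known cells sum to 120, so (2,2) = 80.
The remaining cell in anti-diagonal is (4,1) = 200 − 136 = 64.
The remaining cell in row 2 is (2,1) = 200 − 172 = 28.
Using row 4: 64 + 72 + 20 + ? → (4,2) = 200 − 156 = 44.

44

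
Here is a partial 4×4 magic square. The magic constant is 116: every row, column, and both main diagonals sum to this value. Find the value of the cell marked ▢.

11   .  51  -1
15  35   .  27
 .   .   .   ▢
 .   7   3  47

43

Using row 1: 11 + 51 + (-1) + ? → (1,2) = 116 − 61 = 55.
The remaining cell in row 2 is (2,3) = 116 − 77 = 39.
Using row 4: 7 + 3 + 47 + ? → (4,1) = 116 − 57 = 59.
Column 1 needs 116; the known cells sum to 85, so (3,1) = 31.
Column 2: 55 + 35 + 7 + ? = 116, so (3,2) = 19.
Column 3: 51 + 39 + 3 + ? = 116, so (3,3) = 23.
Column 4 must total 116; the given cells sum to 73, so (3,4) = 43.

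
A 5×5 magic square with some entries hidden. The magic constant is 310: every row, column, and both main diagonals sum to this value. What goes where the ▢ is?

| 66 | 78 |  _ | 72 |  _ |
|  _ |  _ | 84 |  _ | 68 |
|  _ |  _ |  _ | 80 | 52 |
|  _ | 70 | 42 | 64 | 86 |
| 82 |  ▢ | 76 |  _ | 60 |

54

The remaining cell in row 4 is (4,1) = 310 − 262 = 48.
Column 5 must total 310; the given cells sum to 266, so (1,5) = 44.
Using row 1: 66 + 78 + 72 + 44 + ? → (1,3) = 310 − 260 = 50.
The remaining cell in column 3 is (3,3) = 310 − 252 = 58.
Using main diagonal: 66 + 58 + 64 + 60 + ? → (2,2) = 310 − 248 = 62.
Anti-diagonal needs 310; the known cells sum to 254, so (2,4) = 56.
Row 2 must total 310; the given cells sum to 270, so (2,1) = 40.
Column 1: 66 + 40 + 48 + 82 + ? = 310, so (3,1) = 74.
Column 4 must total 310; the given cells sum to 272, so (5,4) = 38.
Row 3 needs 310; the known cells sum to 264, so (3,2) = 46.
Row 5: 82 + 76 + 38 + 60 + ? = 310, so (5,2) = 54.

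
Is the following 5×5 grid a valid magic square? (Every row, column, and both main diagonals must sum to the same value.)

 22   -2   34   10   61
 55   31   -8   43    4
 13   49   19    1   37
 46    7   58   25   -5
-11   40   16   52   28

Row 1: 22 + (-2) + 34 + 10 + 61 = 125.
Row 2: 55 + 31 + (-8) + 43 + 4 = 125.
Row 3: 13 + 49 + 19 + 1 + 37 = 119.
Row 4: 46 + 7 + 58 + 25 + (-5) = 131.
Row 5: -11 + 40 + 16 + 52 + 28 = 125.
Column 1: 22 + 55 + 13 + 46 + (-11) = 125.
Column 2: -2 + 31 + 49 + 7 + 40 = 125.
Column 3: 34 + (-8) + 19 + 58 + 16 = 119.
Column 4: 10 + 43 + 1 + 25 + 52 = 131.
Column 5: 61 + 4 + 37 + (-5) + 28 = 125.
Main diagonal: 22 + 31 + 19 + 25 + 28 = 125.
Anti-diagonal: 61 + 43 + 19 + 7 + (-11) = 119.

No — row 5 sums to 125 but row 4 sums to 131.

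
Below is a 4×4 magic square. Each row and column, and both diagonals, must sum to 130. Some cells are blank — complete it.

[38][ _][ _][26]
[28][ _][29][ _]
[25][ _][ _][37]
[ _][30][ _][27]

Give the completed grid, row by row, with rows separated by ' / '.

38 31 35 26 / 28 33 29 40 / 25 36 32 37 / 39 30 34 27

From column 1, 130 − (38 + 28 + 25) gives (4,1) = 39.
Using column 4: 26 + 37 + 27 + ? → (2,4) = 130 − 90 = 40.
From anti-diagonal, 130 − (26 + 29 + 39) gives (3,2) = 36.
Row 2 needs 130; the known cells sum to 97, so (2,2) = 33.
Row 3 must total 130; the given cells sum to 98, so (3,3) = 32.
Row 4 needs 130; the known cells sum to 96, so (4,3) = 34.
The remaining cell in column 2 is (1,2) = 130 − 99 = 31.
Column 3 needs 130; the known cells sum to 95, so (1,3) = 35.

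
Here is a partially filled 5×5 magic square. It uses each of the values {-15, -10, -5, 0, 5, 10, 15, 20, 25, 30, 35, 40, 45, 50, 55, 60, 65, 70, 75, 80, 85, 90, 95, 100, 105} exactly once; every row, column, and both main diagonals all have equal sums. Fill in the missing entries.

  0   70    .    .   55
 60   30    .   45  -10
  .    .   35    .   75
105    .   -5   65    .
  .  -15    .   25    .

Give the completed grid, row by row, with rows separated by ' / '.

0 70 15 85 55 / 60 30 100 45 -10 / 20 90 35 5 75 / 105 50 -5 65 10 / 40 -15 80 25 95

The 25 entries sum to 1125, so each line sums to 1125/5 = 225.
Using row 2: 60 + 30 + 45 + (-10) + ? → (2,3) = 225 − 125 = 100.
Main diagonal needs 225; the known cells sum to 130, so (5,5) = 95.
The remaining cell in column 5 is (4,5) = 225 − 215 = 10.
Row 4 must total 225; the given cells sum to 175, so (4,2) = 50.
Column 2: 70 + 30 + 50 + (-15) + ? = 225, so (3,2) = 90.
Using anti-diagonal: 55 + 45 + 35 + 50 + ? → (5,1) = 225 − 185 = 40.
The remaining cell in row 5 is (5,3) = 225 − 145 = 80.
Using column 1: 0 + 60 + 105 + 40 + ? → (3,1) = 225 − 205 = 20.
Column 3: 100 + 35 + (-5) + 80 + ? = 225, so (1,3) = 15.
Row 1: 0 + 70 + 15 + 55 + ? = 225, so (1,4) = 85.
The remaining cell in row 3 is (3,4) = 225 − 220 = 5.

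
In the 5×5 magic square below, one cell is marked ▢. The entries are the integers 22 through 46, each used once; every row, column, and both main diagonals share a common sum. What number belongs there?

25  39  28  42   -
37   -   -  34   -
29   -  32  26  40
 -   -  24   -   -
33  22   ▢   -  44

41

The entries are 22 through 46, which sum to 850, so each line sums to 850/5 = 170.
Row 1: 25 + 39 + 28 + 42 + ? = 170, so (1,5) = 36.
Row 3 needs 170; the known cells sum to 127, so (3,2) = 43.
Column 1: 25 + 37 + 29 + 33 + ? = 170, so (4,1) = 46.
From anti-diagonal, 170 − (36 + 34 + 32 + 33) gives (4,2) = 35.
Column 2: 39 + 43 + 35 + 22 + ? = 170, so (2,2) = 31.
The remaining cell in main diagonal is (4,4) = 170 − 132 = 38.
Using row 4: 46 + 35 + 24 + 38 + ? → (4,5) = 170 − 143 = 27.
Using column 4: 42 + 34 + 26 + 38 + ? → (5,4) = 170 − 140 = 30.
Column 5: 36 + 40 + 27 + 44 + ? = 170, so (2,5) = 23.
Row 2 must total 170; the given cells sum to 125, so (2,3) = 45.
The remaining cell in row 5 is (5,3) = 170 − 129 = 41.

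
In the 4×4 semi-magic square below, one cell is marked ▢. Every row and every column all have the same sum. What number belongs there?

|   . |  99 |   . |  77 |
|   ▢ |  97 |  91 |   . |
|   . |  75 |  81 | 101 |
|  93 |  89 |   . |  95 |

Column 2 is complete and sums to 360; that is the magic constant.
Row 3: 75 + 81 + 101 + ? = 360, so (3,1) = 103.
From row 4, 360 − (93 + 89 + 95) gives (4,3) = 83.
Column 3: 91 + 81 + 83 + ? = 360, so (1,3) = 105.
The remaining cell in column 4 is (2,4) = 360 − 273 = 87.
Using row 1: 99 + 105 + 77 + ? → (1,1) = 360 − 281 = 79.
Using row 2: 97 + 91 + 87 + ? → (2,1) = 360 − 275 = 85.

85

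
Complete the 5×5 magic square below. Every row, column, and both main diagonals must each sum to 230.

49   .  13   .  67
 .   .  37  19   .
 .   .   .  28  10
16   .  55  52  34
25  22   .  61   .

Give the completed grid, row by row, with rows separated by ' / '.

49 31 13 70 67 / 58 40 37 19 76 / 82 64 46 28 10 / 16 73 55 52 34 / 25 22 79 61 43

The remaining cell in row 4 is (4,2) = 230 − 157 = 73.
Column 4: 19 + 28 + 52 + 61 + ? = 230, so (1,4) = 70.
Using anti-diagonal: 67 + 19 + 73 + 25 + ? → (3,3) = 230 − 184 = 46.
Row 1 needs 230; the known cells sum to 199, so (1,2) = 31.
Column 3 needs 230; the known cells sum to 151, so (5,3) = 79.
The remaining cell in row 5 is (5,5) = 230 − 187 = 43.
Column 5 needs 230; the known cells sum to 154, so (2,5) = 76.
Using main diagonal: 49 + 46 + 52 + 43 + ? → (2,2) = 230 − 190 = 40.
From row 2, 230 − (40 + 37 + 19 + 76) gives (2,1) = 58.
Column 1 must total 230; the given cells sum to 148, so (3,1) = 82.
From column 2, 230 − (31 + 40 + 73 + 22) gives (3,2) = 64.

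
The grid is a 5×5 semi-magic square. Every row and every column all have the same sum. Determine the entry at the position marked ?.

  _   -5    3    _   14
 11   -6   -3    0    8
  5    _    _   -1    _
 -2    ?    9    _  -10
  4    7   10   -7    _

1

Row 2 is complete and sums to 10; that is the magic constant.
Row 5 must total 10; the given cells sum to 14, so (5,5) = -4.
Column 1 needs 10; the known cells sum to 18, so (1,1) = -8.
Column 3 must total 10; the given cells sum to 19, so (3,3) = -9.
Using column 5: 14 + 8 + (-10) + (-4) + ? → (3,5) = 10 − 8 = 2.
Row 1 needs 10; the known cells sum to 4, so (1,4) = 6.
From row 3, 10 − (5 + (-9) + (-1) + 2) gives (3,2) = 13.
Using column 2: -5 + (-6) + 13 + 7 + ? → (4,2) = 10 − 9 = 1.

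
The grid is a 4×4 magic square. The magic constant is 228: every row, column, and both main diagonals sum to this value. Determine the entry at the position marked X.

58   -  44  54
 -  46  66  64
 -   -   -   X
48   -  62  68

42

Row 1 must total 228; the given cells sum to 156, so (1,2) = 72.
Row 2 needs 228; the known cells sum to 176, so (2,1) = 52.
The remaining cell in row 4 is (4,2) = 228 − 178 = 50.
Column 1 needs 228; the known cells sum to 158, so (3,1) = 70.
From column 2, 228 − (72 + 46 + 50) gives (3,2) = 60.
Column 3 must total 228; the given cells sum to 172, so (3,3) = 56.
Column 4 must total 228; the given cells sum to 186, so (3,4) = 42.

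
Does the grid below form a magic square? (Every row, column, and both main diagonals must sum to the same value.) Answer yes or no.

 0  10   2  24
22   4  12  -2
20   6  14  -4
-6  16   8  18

Yes

Row 1: 0 + 10 + 2 + 24 = 36.
Row 2: 22 + 4 + 12 + (-2) = 36.
Row 3: 20 + 6 + 14 + (-4) = 36.
Row 4: -6 + 16 + 8 + 18 = 36.
Column 1: 0 + 22 + 20 + (-6) = 36.
Column 2: 10 + 4 + 6 + 16 = 36.
Column 3: 2 + 12 + 14 + 8 = 36.
Column 4: 24 + (-2) + (-4) + 18 = 36.
Main diagonal: 0 + 4 + 14 + 18 = 36.
Anti-diagonal: 24 + 12 + 6 + (-6) = 36.
All lines sum to 36.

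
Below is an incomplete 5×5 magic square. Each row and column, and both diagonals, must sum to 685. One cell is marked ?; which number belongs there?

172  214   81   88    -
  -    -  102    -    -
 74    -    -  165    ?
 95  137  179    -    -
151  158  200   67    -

Row 1: 172 + 214 + 81 + 88 + ? = 685, so (1,5) = 130.
From row 5, 685 − (151 + 158 + 200 + 67) gives (5,5) = 109.
Column 1 needs 685; the known cells sum to 492, so (2,1) = 193.
Using column 3: 81 + 102 + 179 + 200 + ? → (3,3) = 685 − 562 = 123.
Anti-diagonal must total 685; the given cells sum to 541, so (2,4) = 144.
Column 4 must total 685; the given cells sum to 464, so (4,4) = 221.
Main diagonal: 172 + 123 + 221 + 109 + ? = 685, so (2,2) = 60.
Row 2 must total 685; the given cells sum to 499, so (2,5) = 186.
Row 4 must total 685; the given cells sum to 632, so (4,5) = 53.
Column 2: 214 + 60 + 137 + 158 + ? = 685, so (3,2) = 116.
The remaining cell in column 5 is (3,5) = 685 − 478 = 207.

207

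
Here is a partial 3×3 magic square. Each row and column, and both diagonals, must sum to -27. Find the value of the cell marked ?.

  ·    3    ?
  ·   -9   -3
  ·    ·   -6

Row 2 needs -27; the known cells sum to -12, so (2,1) = -15.
Column 2 needs -27; the known cells sum to -6, so (3,2) = -21.
Using column 3: -3 + (-6) + ? → (1,3) = -27 − (-9) = -18.

-18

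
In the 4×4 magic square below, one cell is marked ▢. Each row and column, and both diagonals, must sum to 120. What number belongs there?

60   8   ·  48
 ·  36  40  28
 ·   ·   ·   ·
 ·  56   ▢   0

52

The remaining cell in row 1 is (1,3) = 120 − 116 = 4.
From row 2, 120 − (36 + 40 + 28) gives (2,1) = 16.
Using column 2: 8 + 36 + 56 + ? → (3,2) = 120 − 100 = 20.
Using column 4: 48 + 28 + 0 + ? → (3,4) = 120 − 76 = 44.
Using main diagonal: 60 + 36 + 0 + ? → (3,3) = 120 − 96 = 24.
The remaining cell in anti-diagonal is (4,1) = 120 − 108 = 12.
Row 3 needs 120; the known cells sum to 88, so (3,1) = 32.
Row 4 must total 120; the given cells sum to 68, so (4,3) = 52.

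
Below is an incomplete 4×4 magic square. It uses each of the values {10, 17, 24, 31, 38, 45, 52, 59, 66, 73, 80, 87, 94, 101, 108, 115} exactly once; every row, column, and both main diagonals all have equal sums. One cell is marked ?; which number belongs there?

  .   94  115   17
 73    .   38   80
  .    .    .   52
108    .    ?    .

The 16 entries sum to 1000, so each line sums to 1000/4 = 250.
Using row 1: 94 + 115 + 17 + ? → (1,1) = 250 − 226 = 24.
Row 2 must total 250; the given cells sum to 191, so (2,2) = 59.
The remaining cell in column 1 is (3,1) = 250 − 205 = 45.
Column 4 needs 250; the known cells sum to 149, so (4,4) = 101.
The remaining cell in main diagonal is (3,3) = 250 − 184 = 66.
Anti-diagonal must total 250; the given cells sum to 163, so (3,2) = 87.
Column 2: 94 + 59 + 87 + ? = 250, so (4,2) = 10.
Column 3 must total 250; the given cells sum to 219, so (4,3) = 31.

31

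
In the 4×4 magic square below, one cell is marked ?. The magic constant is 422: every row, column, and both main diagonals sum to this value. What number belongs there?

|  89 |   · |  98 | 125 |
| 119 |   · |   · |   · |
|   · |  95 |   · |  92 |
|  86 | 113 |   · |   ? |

From row 1, 422 − (89 + 98 + 125) gives (1,2) = 110.
Using column 1: 89 + 119 + 86 + ? → (3,1) = 422 − 294 = 128.
Column 2: 110 + 95 + 113 + ? = 422, so (2,2) = 104.
Anti-diagonal must total 422; the given cells sum to 306, so (2,3) = 116.
Row 2 must total 422; the given cells sum to 339, so (2,4) = 83.
Row 3: 128 + 95 + 92 + ? = 422, so (3,3) = 107.
Column 3 must total 422; the given cells sum to 321, so (4,3) = 101.
Column 4: 125 + 83 + 92 + ? = 422, so (4,4) = 122.

122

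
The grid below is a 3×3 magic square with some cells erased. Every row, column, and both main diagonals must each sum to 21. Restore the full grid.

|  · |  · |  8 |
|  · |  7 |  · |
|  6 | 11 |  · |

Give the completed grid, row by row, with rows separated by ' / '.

10 3 8 / 5 7 9 / 6 11 4

Row 3 must total 21; the given cells sum to 17, so (3,3) = 4.
From column 2, 21 − (7 + 11) gives (1,2) = 3.
Column 3: 8 + 4 + ? = 21, so (2,3) = 9.
Main diagonal: 7 + 4 + ? = 21, so (1,1) = 10.
Row 2 needs 21; the known cells sum to 16, so (2,1) = 5.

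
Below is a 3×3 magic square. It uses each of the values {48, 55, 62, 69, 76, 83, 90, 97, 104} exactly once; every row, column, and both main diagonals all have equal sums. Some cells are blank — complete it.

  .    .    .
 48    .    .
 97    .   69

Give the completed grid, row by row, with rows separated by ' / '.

The 9 entries sum to 684, so each line sums to 684/3 = 228.
The remaining cell in row 3 is (3,2) = 228 − 166 = 62.
The remaining cell in column 1 is (1,1) = 228 − 145 = 83.
Using main diagonal: 83 + 69 + ? → (2,2) = 228 − 152 = 76.
From anti-diagonal, 228 − (76 + 97) gives (1,3) = 55.
From row 1, 228 − (83 + 55) gives (1,2) = 90.
From row 2, 228 − (48 + 76) gives (2,3) = 104.

83 90 55 / 48 76 104 / 97 62 69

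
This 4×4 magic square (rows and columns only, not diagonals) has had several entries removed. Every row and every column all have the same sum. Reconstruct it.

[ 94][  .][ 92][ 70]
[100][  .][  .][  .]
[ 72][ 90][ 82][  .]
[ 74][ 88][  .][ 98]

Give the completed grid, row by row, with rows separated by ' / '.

94 84 92 70 / 100 78 86 76 / 72 90 82 96 / 74 88 80 98

Column 1 is already complete: 94 + 100 + 72 + 74 = 340, so that is the magic constant.
Row 1 needs 340; the known cells sum to 256, so (1,2) = 84.
Using row 3: 72 + 90 + 82 + ? → (3,4) = 340 − 244 = 96.
Row 4 must total 340; the given cells sum to 260, so (4,3) = 80.
The remaining cell in column 2 is (2,2) = 340 − 262 = 78.
From column 3, 340 − (92 + 82 + 80) gives (2,3) = 86.
Column 4 must total 340; the given cells sum to 264, so (2,4) = 76.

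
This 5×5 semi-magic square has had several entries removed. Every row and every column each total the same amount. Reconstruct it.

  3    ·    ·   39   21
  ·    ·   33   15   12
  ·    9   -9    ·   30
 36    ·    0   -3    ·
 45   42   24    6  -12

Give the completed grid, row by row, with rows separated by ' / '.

3 -15 57 39 21 / -6 51 33 15 12 / 27 9 -9 48 30 / 36 18 0 -3 54 / 45 42 24 6 -12

Row 5 is already complete: 45 + 42 + 24 + 6 + -12 = 105, so that is the magic constant.
Using column 3: 33 + (-9) + 0 + 24 + ? → (1,3) = 105 − 48 = 57.
The remaining cell in column 4 is (3,4) = 105 − 57 = 48.
Column 5 needs 105; the known cells sum to 51, so (4,5) = 54.
Row 1: 3 + 57 + 39 + 21 + ? = 105, so (1,2) = -15.
Row 3 needs 105; the known cells sum to 78, so (3,1) = 27.
Row 4 needs 105; the known cells sum to 87, so (4,2) = 18.
Column 1 must total 105; the given cells sum to 111, so (2,1) = -6.
Column 2 must total 105; the given cells sum to 54, so (2,2) = 51.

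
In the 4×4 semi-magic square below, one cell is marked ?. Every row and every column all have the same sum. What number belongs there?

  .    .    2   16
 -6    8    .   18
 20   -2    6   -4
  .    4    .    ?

-10

Row 3 is complete and sums to 20; that is the magic constant.
Row 2 must total 20; the given cells sum to 20, so (2,3) = 0.
From column 2, 20 − (8 + (-2) + 4) gives (1,2) = 10.
Column 3 needs 20; the known cells sum to 8, so (4,3) = 12.
The remaining cell in column 4 is (4,4) = 20 − 30 = -10.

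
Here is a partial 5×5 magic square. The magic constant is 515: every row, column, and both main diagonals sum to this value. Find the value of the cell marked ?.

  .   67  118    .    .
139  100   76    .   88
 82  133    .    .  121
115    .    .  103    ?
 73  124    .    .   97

From row 2, 515 − (139 + 100 + 76 + 88) gives (2,4) = 112.
Column 1 needs 515; the known cells sum to 409, so (1,1) = 106.
Column 2 must total 515; the given cells sum to 424, so (4,2) = 91.
The remaining cell in main diagonal is (3,3) = 515 − 406 = 109.
Anti-diagonal needs 515; the known cells sum to 385, so (1,5) = 130.
Row 1 must total 515; the given cells sum to 421, so (1,4) = 94.
Row 3: 82 + 133 + 109 + 121 + ? = 515, so (3,4) = 70.
The remaining cell in column 4 is (5,4) = 515 − 379 = 136.
Column 5 must total 515; the given cells sum to 436, so (4,5) = 79.

79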